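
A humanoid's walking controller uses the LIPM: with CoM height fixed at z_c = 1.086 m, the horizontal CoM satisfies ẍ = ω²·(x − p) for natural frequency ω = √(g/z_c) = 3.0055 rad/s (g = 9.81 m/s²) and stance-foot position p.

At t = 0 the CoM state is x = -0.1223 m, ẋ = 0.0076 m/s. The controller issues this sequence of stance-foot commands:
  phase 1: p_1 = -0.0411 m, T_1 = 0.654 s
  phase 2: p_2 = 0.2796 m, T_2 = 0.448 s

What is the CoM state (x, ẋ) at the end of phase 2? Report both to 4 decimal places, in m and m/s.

phase 1: p=-0.0411, T=0.654, ωT=1.965597, cosh=3.639623, sinh=3.499551; start (x,ẋ)=(-0.122300, 0.007600) → end (x,ẋ)=(-0.327788, -0.826392)
phase 2: p=0.2796, T=0.448, ωT=1.346464, cosh=2.051984, sinh=1.791826; start (x,ẋ)=(-0.327788, -0.826392) → end (x,ẋ)=(-1.459431, -4.966730)

x = -1.4594, ẋ = -4.9667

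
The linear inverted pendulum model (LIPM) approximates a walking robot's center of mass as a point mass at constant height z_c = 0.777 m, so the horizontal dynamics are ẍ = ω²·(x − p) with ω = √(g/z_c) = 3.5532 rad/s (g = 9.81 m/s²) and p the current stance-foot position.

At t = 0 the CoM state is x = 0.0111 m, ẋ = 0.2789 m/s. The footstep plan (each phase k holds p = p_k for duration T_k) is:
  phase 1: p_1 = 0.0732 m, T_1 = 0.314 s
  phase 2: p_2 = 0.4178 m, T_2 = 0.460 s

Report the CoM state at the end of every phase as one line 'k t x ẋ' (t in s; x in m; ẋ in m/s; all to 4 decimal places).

phase 1: p=0.0732, T=0.314, ωT=1.115705, cosh=1.689701, sinh=1.362017; start (x,ẋ)=(0.011100, 0.278900) → end (x,ẋ)=(0.075178, 0.170724)
phase 2: p=0.4178, T=0.460, ωT=1.634472, cosh=2.660903, sinh=2.465848; start (x,ẋ)=(0.075178, 0.170724) → end (x,ẋ)=(-0.375406, -2.547656)

1 0.3140 0.0752 0.1707
2 0.7740 -0.3754 -2.5477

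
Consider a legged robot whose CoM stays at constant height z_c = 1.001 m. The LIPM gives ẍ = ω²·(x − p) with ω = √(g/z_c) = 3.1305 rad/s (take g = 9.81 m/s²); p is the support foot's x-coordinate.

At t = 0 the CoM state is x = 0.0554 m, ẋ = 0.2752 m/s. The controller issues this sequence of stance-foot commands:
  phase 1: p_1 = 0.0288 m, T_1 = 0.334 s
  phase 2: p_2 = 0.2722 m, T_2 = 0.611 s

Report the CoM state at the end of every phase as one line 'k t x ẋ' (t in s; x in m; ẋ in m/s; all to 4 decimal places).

1 0.3340 0.1809 0.5437
2 0.9450 0.5316 0.9345

phase 1: p=0.0288, T=0.334, ωT=1.045587, cosh=1.598277, sinh=1.246791; start (x,ẋ)=(0.055400, 0.275200) → end (x,ẋ)=(0.180919, 0.543668)
phase 2: p=0.2722, T=0.611, ωT=1.912735, cosh=3.459632, sinh=3.311956; start (x,ẋ)=(0.180919, 0.543668) → end (x,ẋ)=(0.531581, 0.934478)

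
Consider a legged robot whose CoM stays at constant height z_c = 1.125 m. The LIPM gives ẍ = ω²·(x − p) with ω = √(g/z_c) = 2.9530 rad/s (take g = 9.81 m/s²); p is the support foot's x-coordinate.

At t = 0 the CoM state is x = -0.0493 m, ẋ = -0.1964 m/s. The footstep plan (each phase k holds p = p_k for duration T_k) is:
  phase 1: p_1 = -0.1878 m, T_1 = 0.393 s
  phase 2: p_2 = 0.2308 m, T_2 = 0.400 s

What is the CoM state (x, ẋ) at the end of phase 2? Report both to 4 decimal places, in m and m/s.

phase 1: p=-0.1878, T=0.393, ωT=1.160529, cosh=1.752471, sinh=1.439150; start (x,ẋ)=(-0.049300, -0.196400) → end (x,ẋ)=(-0.040799, 0.244414)
phase 2: p=0.2308, T=0.400, ωT=1.181200, cosh=1.782596, sinh=1.475686; start (x,ẋ)=(-0.040799, 0.244414) → end (x,ẋ)=(-0.131211, -0.747855)

x = -0.1312, ẋ = -0.7479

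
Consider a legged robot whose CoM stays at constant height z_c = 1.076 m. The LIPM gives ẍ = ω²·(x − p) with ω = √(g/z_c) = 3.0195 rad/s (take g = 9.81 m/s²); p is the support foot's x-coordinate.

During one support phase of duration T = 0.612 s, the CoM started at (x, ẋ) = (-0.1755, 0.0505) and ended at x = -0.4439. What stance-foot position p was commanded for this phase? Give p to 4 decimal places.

ωT = 3.0195·0.612 = 1.847934; cosh(ωT) = 3.252128, sinh(ωT) = 3.094566
x(T) = p + (x₀−p)·cosh(ωT) + (ẋ₀/ω)·sinh(ωT) ⇒ p·(1 − cosh) = x(T) − x₀·cosh − (ẋ₀/ω)·sinh
numerator   = -0.4439 − (-0.1755)·3.252128 − (0.0505/3.0195)·3.094566 = 0.075093
denominator = 1 − 3.252128 = -2.252128
p = 0.075093 / -2.252128 = -0.0333

p = -0.0333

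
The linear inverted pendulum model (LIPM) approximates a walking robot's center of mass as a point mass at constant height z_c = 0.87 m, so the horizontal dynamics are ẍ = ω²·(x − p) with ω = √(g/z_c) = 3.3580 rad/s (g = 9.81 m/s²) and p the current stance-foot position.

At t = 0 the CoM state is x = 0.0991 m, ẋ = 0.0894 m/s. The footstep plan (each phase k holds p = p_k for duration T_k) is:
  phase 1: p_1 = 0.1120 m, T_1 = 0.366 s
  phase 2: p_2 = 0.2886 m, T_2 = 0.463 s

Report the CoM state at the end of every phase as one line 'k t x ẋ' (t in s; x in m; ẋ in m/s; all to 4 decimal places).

phase 1: p=0.1120, T=0.366, ωT=1.229028, cosh=1.855241, sinh=1.562664; start (x,ẋ)=(0.099100, 0.089400) → end (x,ẋ)=(0.129670, 0.098167)
phase 2: p=0.2886, T=0.463, ωT=1.554754, cosh=2.472582, sinh=2.261340; start (x,ẋ)=(0.129670, 0.098167) → end (x,ẋ)=(-0.038260, -0.964121)

1 0.3660 0.1297 0.0982
2 0.8290 -0.0383 -0.9641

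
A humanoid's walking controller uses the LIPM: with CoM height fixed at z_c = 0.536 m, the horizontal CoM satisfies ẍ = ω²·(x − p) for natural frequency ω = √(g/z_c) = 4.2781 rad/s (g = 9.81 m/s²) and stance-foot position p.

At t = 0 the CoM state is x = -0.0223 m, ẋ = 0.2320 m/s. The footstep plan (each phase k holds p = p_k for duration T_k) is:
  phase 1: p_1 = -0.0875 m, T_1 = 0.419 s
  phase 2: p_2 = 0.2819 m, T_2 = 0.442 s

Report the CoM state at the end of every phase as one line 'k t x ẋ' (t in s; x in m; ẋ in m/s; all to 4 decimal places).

phase 1: p=-0.0875, T=0.419, ωT=1.792524, cosh=3.085564, sinh=2.919025; start (x,ẋ)=(-0.022300, 0.232000) → end (x,ẋ)=(0.271977, 1.530061)
phase 2: p=0.2819, T=0.442, ωT=1.890920, cosh=3.388198, sinh=3.237265; start (x,ẋ)=(0.271977, 1.530061) → end (x,ẋ)=(1.406084, 5.046714)

1 0.4190 0.2720 1.5301
2 0.8610 1.4061 5.0467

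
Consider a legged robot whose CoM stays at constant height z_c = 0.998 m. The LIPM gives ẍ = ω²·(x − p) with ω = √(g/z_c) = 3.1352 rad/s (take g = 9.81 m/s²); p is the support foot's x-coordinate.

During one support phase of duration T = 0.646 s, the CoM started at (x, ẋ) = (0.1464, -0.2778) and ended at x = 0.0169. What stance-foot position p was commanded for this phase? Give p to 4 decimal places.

p = 0.0762

ωT = 3.1352·0.646 = 2.025339; cosh(ωT) = 3.855315, sinh(ωT) = 3.723366
x(T) = p + (x₀−p)·cosh(ωT) + (ẋ₀/ω)·sinh(ωT) ⇒ p·(1 − cosh) = x(T) − x₀·cosh − (ẋ₀/ω)·sinh
numerator   = 0.0169 − (0.1464)·3.855315 − (-0.2778/3.1352)·3.723366 = -0.217603
denominator = 1 − 3.855315 = -2.855315
p = -0.217603 / -2.855315 = 0.0762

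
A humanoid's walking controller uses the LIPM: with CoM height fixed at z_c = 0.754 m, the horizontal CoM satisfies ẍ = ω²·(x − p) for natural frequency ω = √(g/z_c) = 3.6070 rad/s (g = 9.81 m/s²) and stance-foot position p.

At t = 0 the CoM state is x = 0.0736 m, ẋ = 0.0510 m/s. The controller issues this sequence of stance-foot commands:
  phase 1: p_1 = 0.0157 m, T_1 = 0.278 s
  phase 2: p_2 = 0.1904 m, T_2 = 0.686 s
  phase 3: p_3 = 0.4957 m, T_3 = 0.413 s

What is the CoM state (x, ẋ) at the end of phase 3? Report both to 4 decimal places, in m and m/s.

phase 1: p=0.0157, T=0.278, ωT=1.002746, cosh=1.546314, sinh=1.179443; start (x,ẋ)=(0.073600, 0.051000) → end (x,ẋ)=(0.121908, 0.325183)
phase 2: p=0.1904, T=0.686, ωT=2.474402, cosh=5.979409, sinh=5.895195; start (x,ẋ)=(0.121908, 0.325183) → end (x,ẋ)=(0.312329, 0.487989)
phase 3: p=0.4957, T=0.413, ωT=1.489691, cosh=2.330583, sinh=2.105141; start (x,ẋ)=(0.312329, 0.487989) → end (x,ẋ)=(0.353143, -0.255080)

x = 0.3531, ẋ = -0.2551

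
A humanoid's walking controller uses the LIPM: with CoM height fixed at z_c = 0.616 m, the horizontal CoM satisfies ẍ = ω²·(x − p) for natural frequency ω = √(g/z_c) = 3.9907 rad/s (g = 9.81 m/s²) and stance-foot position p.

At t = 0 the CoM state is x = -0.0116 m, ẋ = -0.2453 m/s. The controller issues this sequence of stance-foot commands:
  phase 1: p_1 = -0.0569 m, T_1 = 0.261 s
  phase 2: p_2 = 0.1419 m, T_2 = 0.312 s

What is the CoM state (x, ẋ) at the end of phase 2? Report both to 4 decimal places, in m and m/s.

x = -0.3061, ẋ = -1.6027

phase 1: p=-0.0569, T=0.261, ωT=1.041573, cosh=1.593285, sinh=1.240385; start (x,ẋ)=(-0.011600, -0.245300) → end (x,ẋ)=(-0.060968, -0.166597)
phase 2: p=0.1419, T=0.312, ωT=1.245098, cosh=1.880595, sinh=1.592682; start (x,ẋ)=(-0.060968, -0.166597) → end (x,ẋ)=(-0.306101, -1.602715)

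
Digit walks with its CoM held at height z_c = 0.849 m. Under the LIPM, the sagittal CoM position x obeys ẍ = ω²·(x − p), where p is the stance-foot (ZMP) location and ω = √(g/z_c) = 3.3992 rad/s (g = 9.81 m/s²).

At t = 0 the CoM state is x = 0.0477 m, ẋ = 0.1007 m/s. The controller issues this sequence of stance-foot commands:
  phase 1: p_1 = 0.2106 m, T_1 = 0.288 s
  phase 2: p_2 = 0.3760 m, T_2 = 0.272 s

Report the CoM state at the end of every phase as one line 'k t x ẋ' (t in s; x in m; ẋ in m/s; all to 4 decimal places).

1 0.2880 -0.0029 -0.4800
2 0.5600 -0.3267 -2.0682

phase 1: p=0.2106, T=0.288, ωT=0.978970, cosh=1.518705, sinh=1.143007; start (x,ẋ)=(0.047700, 0.100700) → end (x,ẋ)=(-0.002936, -0.479983)
phase 2: p=0.3760, T=0.272, ωT=0.924582, cosh=1.458756, sinh=1.062059; start (x,ẋ)=(-0.002936, -0.479983) → end (x,ẋ)=(-0.326743, -2.068195)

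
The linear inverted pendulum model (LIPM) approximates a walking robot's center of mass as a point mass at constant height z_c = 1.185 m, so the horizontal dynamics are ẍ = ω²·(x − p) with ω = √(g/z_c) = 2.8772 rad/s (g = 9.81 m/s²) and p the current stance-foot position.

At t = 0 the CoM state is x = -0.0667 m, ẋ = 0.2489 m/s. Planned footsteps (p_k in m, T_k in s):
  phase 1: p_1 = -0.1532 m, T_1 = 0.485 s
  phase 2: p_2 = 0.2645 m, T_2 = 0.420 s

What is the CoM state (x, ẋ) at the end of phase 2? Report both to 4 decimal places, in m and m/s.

x = 0.6720, ẋ = 1.5315

phase 1: p=-0.1532, T=0.485, ωT=1.395442, cosh=2.142241, sinh=1.894517; start (x,ẋ)=(-0.066700, 0.248900) → end (x,ẋ)=(0.195994, 1.004707)
phase 2: p=0.2645, T=0.420, ωT=1.208424, cosh=1.823436, sinh=1.524768; start (x,ẋ)=(0.195994, 1.004707) → end (x,ẋ)=(0.672027, 1.531480)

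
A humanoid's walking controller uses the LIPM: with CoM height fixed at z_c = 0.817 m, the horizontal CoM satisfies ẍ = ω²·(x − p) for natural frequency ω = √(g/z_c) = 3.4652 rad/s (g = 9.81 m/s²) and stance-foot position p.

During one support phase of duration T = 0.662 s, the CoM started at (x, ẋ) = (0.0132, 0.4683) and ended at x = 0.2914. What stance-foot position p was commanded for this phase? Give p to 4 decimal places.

ωT = 3.4652·0.662 = 2.293962; cosh(ωT) = 5.007505, sinh(ωT) = 4.906639
x(T) = p + (x₀−p)·cosh(ωT) + (ẋ₀/ω)·sinh(ωT) ⇒ p·(1 − cosh) = x(T) − x₀·cosh − (ẋ₀/ω)·sinh
numerator   = 0.2914 − (0.0132)·5.007505 − (0.4683/3.4652)·4.906639 = -0.437800
denominator = 1 − 5.007505 = -4.007505
p = -0.437800 / -4.007505 = 0.1092

p = 0.1092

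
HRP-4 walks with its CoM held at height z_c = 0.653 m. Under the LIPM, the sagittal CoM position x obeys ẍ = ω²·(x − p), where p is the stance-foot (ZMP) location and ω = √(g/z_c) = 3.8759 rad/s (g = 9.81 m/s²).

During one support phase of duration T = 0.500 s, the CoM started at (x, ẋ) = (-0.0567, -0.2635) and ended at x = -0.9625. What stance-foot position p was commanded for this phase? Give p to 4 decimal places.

p = 0.2085

ωT = 3.8759·0.500 = 1.937950; cosh(ωT) = 3.544249, sinh(ωT) = 3.400251
x(T) = p + (x₀−p)·cosh(ωT) + (ẋ₀/ω)·sinh(ωT) ⇒ p·(1 − cosh) = x(T) − x₀·cosh − (ẋ₀/ω)·sinh
numerator   = -0.9625 − (-0.0567)·3.544249 − (-0.2635/3.8759)·3.400251 = -0.530378
denominator = 1 − 3.544249 = -2.544249
p = -0.530378 / -2.544249 = 0.2085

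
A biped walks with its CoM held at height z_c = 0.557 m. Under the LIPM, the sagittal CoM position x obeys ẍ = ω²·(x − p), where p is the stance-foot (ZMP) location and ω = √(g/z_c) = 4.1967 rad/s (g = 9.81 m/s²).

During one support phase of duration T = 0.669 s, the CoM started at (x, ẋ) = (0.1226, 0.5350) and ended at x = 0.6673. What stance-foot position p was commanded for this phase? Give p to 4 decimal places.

ωT = 4.1967·0.669 = 2.807592; cosh(ωT) = 8.315162, sinh(ωT) = 8.254812
x(T) = p + (x₀−p)·cosh(ωT) + (ẋ₀/ω)·sinh(ωT) ⇒ p·(1 − cosh) = x(T) − x₀·cosh − (ẋ₀/ω)·sinh
numerator   = 0.6673 − (0.1226)·8.315162 − (0.5350/4.1967)·8.254812 = -1.404472
denominator = 1 − 8.315162 = -7.315162
p = -1.404472 / -7.315162 = 0.1920

p = 0.1920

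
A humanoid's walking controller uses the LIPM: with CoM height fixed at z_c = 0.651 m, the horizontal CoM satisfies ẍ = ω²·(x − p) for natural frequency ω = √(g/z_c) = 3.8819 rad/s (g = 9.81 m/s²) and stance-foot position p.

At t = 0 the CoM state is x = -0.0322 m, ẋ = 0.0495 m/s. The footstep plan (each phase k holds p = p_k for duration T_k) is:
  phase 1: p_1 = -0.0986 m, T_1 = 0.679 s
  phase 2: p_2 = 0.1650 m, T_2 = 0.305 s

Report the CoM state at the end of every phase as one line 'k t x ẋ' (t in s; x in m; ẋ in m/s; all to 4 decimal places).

phase 1: p=-0.0986, T=0.679, ωT=2.635810, cosh=7.013137, sinh=6.941476; start (x,ẋ)=(-0.032200, 0.049500) → end (x,ẋ)=(0.455586, 2.136372)
phase 2: p=0.1650, T=0.305, ωT=1.183979, cosh=1.786705, sinh=1.480646; start (x,ẋ)=(0.455586, 2.136372) → end (x,ẋ)=(1.499054, 5.487276)

1 0.6790 0.4556 2.1364
2 0.9840 1.4991 5.4873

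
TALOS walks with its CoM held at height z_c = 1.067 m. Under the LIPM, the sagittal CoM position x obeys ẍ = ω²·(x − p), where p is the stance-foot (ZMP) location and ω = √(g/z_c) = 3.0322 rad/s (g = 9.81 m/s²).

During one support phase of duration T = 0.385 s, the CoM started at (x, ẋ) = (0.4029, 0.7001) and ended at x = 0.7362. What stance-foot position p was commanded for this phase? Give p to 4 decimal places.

ωT = 3.0322·0.385 = 1.167397; cosh(ωT) = 1.762396, sinh(ωT) = 1.451220
x(T) = p + (x₀−p)·cosh(ωT) + (ẋ₀/ω)·sinh(ωT) ⇒ p·(1 − cosh) = x(T) − x₀·cosh − (ẋ₀/ω)·sinh
numerator   = 0.7362 − (0.4029)·1.762396 − (0.7001/3.0322)·1.451220 = -0.308940
denominator = 1 − 1.762396 = -0.762396
p = -0.308940 / -0.762396 = 0.4052

p = 0.4052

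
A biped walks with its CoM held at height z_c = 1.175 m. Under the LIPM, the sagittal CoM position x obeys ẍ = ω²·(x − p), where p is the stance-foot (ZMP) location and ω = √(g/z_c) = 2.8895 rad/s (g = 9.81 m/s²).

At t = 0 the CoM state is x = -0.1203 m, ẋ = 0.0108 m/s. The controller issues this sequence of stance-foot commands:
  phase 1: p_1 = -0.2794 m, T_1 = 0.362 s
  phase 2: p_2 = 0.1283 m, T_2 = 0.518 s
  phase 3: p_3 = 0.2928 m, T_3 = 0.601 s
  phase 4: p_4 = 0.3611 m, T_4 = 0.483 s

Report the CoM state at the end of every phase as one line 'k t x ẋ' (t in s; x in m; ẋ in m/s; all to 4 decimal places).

1 0.3620 -0.0204 0.5907
2 0.8800 0.2134 0.4742
3 1.4810 0.5117 0.7564
4 1.9640 1.1798 2.4453

phase 1: p=-0.2794, T=0.362, ωT=1.045999, cosh=1.598791, sinh=1.247450; start (x,ẋ)=(-0.120300, 0.010800) → end (x,ẋ)=(-0.020370, 0.590744)
phase 2: p=0.1283, T=0.518, ωT=1.496761, cosh=2.345525, sinh=2.121671; start (x,ẋ)=(-0.020370, 0.590744) → end (x,ẋ)=(0.213356, 0.474174)
phase 3: p=0.2928, T=0.601, ωT=1.736590, cosh=2.927033, sinh=2.750913; start (x,ẋ)=(0.213356, 0.474174) → end (x,ẋ)=(0.511697, 0.756443)
phase 4: p=0.3611, T=0.483, ωT=1.395628, cosh=2.142594, sinh=1.894917; start (x,ẋ)=(0.511697, 0.756443) → end (x,ẋ)=(1.179839, 2.445323)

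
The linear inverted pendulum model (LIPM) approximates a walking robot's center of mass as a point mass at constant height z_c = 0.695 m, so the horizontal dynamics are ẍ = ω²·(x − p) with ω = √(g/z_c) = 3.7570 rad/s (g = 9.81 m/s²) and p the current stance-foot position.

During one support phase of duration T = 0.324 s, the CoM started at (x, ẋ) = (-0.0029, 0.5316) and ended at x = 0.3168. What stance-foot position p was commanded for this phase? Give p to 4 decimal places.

p = -0.1244

ωT = 3.7570·0.324 = 1.217268; cosh(ωT) = 1.836992, sinh(ωT) = 1.540954
x(T) = p + (x₀−p)·cosh(ωT) + (ẋ₀/ω)·sinh(ωT) ⇒ p·(1 − cosh) = x(T) − x₀·cosh − (ẋ₀/ω)·sinh
numerator   = 0.3168 − (-0.0029)·1.836992 − (0.5316/3.7570)·1.540954 = 0.104089
denominator = 1 − 1.836992 = -0.836992
p = 0.104089 / -0.836992 = -0.1244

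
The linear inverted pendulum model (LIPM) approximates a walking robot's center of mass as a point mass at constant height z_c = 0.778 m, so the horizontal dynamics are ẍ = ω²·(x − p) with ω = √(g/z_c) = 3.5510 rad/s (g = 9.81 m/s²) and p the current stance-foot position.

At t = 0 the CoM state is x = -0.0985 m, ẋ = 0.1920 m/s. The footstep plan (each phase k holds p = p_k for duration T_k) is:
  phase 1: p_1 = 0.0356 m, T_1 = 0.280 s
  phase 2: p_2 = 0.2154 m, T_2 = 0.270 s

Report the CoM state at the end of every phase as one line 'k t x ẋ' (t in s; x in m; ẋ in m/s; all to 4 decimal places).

1 0.2800 -0.1074 -0.2604
2 0.5500 -0.3490 -1.6647

phase 1: p=0.0356, T=0.280, ωT=0.994280, cosh=1.536384, sinh=1.166394; start (x,ẋ)=(-0.098500, 0.192000) → end (x,ẋ)=(-0.107363, -0.260438)
phase 2: p=0.2154, T=0.270, ωT=0.958770, cosh=1.495925, sinh=1.112561; start (x,ẋ)=(-0.107363, -0.260438) → end (x,ẋ)=(-0.349027, -1.664737)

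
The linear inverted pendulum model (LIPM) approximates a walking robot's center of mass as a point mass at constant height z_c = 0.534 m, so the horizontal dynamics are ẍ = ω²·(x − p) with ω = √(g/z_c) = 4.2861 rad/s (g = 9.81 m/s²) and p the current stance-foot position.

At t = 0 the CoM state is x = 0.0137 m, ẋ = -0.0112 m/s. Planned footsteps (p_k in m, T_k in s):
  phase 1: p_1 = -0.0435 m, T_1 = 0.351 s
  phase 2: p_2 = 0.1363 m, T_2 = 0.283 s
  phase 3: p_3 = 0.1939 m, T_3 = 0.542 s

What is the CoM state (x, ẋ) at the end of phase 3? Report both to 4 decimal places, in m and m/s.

x = 1.0263, ẋ = 3.6128

phase 1: p=-0.0435, T=0.351, ωT=1.504421, cosh=2.361846, sinh=2.139701; start (x,ẋ)=(0.013700, -0.011200) → end (x,ẋ)=(0.086006, 0.498127)
phase 2: p=0.1363, T=0.283, ωT=1.212966, cosh=1.830380, sinh=1.533066; start (x,ẋ)=(0.086006, 0.498127) → end (x,ẋ)=(0.222415, 0.581288)
phase 3: p=0.1939, T=0.542, ωT=2.323066, cosh=5.152448, sinh=5.054475; start (x,ẋ)=(0.222415, 0.581288) → end (x,ẋ)=(1.026320, 3.612810)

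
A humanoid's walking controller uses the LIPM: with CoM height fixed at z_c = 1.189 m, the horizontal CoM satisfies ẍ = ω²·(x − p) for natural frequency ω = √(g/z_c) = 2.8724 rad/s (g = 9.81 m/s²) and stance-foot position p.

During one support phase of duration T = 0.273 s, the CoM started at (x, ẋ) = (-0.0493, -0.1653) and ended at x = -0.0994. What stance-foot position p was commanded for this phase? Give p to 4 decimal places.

p = -0.0487

ωT = 2.8724·0.273 = 0.784165; cosh(ωT) = 1.323539, sinh(ωT) = 0.867038
x(T) = p + (x₀−p)·cosh(ωT) + (ẋ₀/ω)·sinh(ωT) ⇒ p·(1 − cosh) = x(T) − x₀·cosh − (ẋ₀/ω)·sinh
numerator   = -0.0994 − (-0.0493)·1.323539 − (-0.1653/2.8724)·0.867038 = 0.015747
denominator = 1 − 1.323539 = -0.323539
p = 0.015747 / -0.323539 = -0.0487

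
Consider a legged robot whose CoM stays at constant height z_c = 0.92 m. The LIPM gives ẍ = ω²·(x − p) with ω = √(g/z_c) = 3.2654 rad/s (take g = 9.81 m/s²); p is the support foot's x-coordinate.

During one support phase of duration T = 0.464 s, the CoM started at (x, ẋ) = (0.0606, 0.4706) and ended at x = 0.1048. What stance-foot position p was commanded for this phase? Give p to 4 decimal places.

p = 0.2540

ωT = 3.2654·0.464 = 1.515146; cosh(ωT) = 2.384930, sinh(ωT) = 2.165154
x(T) = p + (x₀−p)·cosh(ωT) + (ẋ₀/ω)·sinh(ωT) ⇒ p·(1 − cosh) = x(T) − x₀·cosh − (ẋ₀/ω)·sinh
numerator   = 0.1048 − (0.0606)·2.384930 − (0.4706/3.2654)·2.165154 = -0.351762
denominator = 1 − 2.384930 = -1.384930
p = -0.351762 / -1.384930 = 0.2540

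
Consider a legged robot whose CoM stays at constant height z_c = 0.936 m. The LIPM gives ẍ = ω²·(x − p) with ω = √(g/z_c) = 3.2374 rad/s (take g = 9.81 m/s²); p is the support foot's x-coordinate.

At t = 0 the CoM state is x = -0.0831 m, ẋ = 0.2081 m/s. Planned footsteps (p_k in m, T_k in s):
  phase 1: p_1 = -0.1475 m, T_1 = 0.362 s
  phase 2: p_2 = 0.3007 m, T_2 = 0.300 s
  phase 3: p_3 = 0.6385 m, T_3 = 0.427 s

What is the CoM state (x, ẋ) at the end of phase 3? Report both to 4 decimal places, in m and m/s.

phase 1: p=-0.1475, T=0.362, ωT=1.171939, cosh=1.769006, sinh=1.459240; start (x,ẋ)=(-0.083100, 0.208100) → end (x,ẋ)=(0.060224, 0.672365)
phase 2: p=0.3007, T=0.300, ωT=0.971220, cosh=1.509893, sinh=1.131272; start (x,ẋ)=(0.060224, 0.672365) → end (x,ẋ)=(0.172557, 0.134484)
phase 3: p=0.6385, T=0.427, ωT=1.382370, cosh=2.117658, sinh=1.866675; start (x,ẋ)=(0.172557, 0.134484) → end (x,ẋ)=(-0.270665, -2.530983)

x = -0.2707, ẋ = -2.5310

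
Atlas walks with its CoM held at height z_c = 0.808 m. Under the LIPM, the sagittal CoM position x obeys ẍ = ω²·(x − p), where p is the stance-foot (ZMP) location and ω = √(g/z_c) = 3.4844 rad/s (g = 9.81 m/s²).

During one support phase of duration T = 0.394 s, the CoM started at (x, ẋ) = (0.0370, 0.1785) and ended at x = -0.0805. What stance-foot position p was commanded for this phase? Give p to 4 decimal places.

p = 0.2298

ωT = 3.4844·0.394 = 1.372854; cosh(ωT) = 2.099990, sinh(ωT) = 1.846607
x(T) = p + (x₀−p)·cosh(ωT) + (ẋ₀/ω)·sinh(ωT) ⇒ p·(1 − cosh) = x(T) − x₀·cosh − (ẋ₀/ω)·sinh
numerator   = -0.0805 − (0.0370)·2.099990 − (0.1785/3.4844)·1.846607 = -0.252798
denominator = 1 − 2.099990 = -1.099990
p = -0.252798 / -1.099990 = 0.2298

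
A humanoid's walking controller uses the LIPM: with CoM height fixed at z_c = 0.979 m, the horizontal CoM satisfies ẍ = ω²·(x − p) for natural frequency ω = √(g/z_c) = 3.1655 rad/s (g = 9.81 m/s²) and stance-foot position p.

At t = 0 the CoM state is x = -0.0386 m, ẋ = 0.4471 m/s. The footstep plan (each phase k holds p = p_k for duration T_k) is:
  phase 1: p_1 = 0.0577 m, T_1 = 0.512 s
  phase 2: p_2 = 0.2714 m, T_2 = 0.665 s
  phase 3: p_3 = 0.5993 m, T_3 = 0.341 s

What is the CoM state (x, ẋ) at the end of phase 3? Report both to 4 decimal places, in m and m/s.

phase 1: p=0.0577, T=0.512, ωT=1.620736, cosh=2.627282, sinh=2.429529; start (x,ẋ)=(-0.038600, 0.447100) → end (x,ẋ)=(0.147843, 0.434046)
phase 2: p=0.2714, T=0.665, ωT=2.105058, cosh=4.164707, sinh=4.042868; start (x,ẋ)=(0.147843, 0.434046) → end (x,ẋ)=(0.311170, 0.226429)
phase 3: p=0.5993, T=0.341, ωT=1.079436, cosh=1.641403, sinh=1.301615; start (x,ẋ)=(0.311170, 0.226429) → end (x,ẋ)=(0.219468, -0.815509)

x = 0.2195, ẋ = -0.8155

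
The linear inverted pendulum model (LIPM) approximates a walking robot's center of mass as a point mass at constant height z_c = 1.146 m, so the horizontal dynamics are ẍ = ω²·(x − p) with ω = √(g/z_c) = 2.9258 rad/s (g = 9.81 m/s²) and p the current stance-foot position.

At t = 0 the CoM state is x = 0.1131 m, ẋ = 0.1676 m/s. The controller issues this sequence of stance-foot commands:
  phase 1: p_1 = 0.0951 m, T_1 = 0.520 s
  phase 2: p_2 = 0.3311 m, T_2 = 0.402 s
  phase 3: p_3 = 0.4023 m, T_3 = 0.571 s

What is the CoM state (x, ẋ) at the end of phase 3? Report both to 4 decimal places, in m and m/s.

phase 1: p=0.0951, T=0.520, ωT=1.521416, cosh=2.398553, sinh=2.180151; start (x,ẋ)=(0.113100, 0.167600) → end (x,ẋ)=(0.263161, 0.516814)
phase 2: p=0.3311, T=0.402, ωT=1.176172, cosh=1.775198, sinh=1.466741; start (x,ẋ)=(0.263161, 0.516814) → end (x,ẋ)=(0.469579, 0.625892)
phase 3: p=0.4023, T=0.571, ωT=1.670632, cosh=2.751827, sinh=2.563698; start (x,ẋ)=(0.469579, 0.625892) → end (x,ẋ)=(1.135872, 2.227002)

x = 1.1359, ẋ = 2.2270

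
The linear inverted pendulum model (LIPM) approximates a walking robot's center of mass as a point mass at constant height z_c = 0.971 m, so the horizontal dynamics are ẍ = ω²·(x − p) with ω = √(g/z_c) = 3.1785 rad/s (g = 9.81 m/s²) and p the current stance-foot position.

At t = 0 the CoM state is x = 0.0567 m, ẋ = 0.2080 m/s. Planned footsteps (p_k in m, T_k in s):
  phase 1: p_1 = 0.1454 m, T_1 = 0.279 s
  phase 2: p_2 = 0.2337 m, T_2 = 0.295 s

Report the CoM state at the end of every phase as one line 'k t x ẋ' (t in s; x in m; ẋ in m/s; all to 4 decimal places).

phase 1: p=0.1454, T=0.279, ωT=0.886802, cosh=1.419662, sinh=1.007691; start (x,ẋ)=(0.056700, 0.208000) → end (x,ẋ)=(0.085419, 0.011188)
phase 2: p=0.2337, T=0.295, ωT=0.937658, cosh=1.472768, sinh=1.081224; start (x,ẋ)=(0.085419, 0.011188) → end (x,ẋ)=(0.019122, -0.493115)

1 0.2790 0.0854 0.0112
2 0.5740 0.0191 -0.4931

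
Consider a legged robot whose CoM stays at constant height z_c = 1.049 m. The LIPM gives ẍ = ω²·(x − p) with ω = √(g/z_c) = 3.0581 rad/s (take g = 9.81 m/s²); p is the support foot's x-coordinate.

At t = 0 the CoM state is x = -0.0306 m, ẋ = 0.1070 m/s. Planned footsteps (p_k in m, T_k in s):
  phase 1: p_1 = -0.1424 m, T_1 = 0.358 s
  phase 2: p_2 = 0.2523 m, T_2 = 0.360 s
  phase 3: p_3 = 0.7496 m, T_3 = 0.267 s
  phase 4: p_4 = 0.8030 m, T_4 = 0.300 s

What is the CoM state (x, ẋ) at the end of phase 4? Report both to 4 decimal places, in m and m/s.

phase 1: p=-0.1424, T=0.358, ωT=1.094800, cosh=1.661595, sinh=1.326989; start (x,ẋ)=(-0.030600, 0.107000) → end (x,ẋ)=(0.089796, 0.631482)
phase 2: p=0.2523, T=0.360, ωT=1.100916, cosh=1.669743, sinh=1.337176; start (x,ẋ)=(0.089796, 0.631482) → end (x,ẋ)=(0.257081, 0.389900)
phase 3: p=0.7496, T=0.267, ωT=0.816513, cosh=1.352283, sinh=0.910313; start (x,ẋ)=(0.257081, 0.389900) → end (x,ẋ)=(0.199638, -0.843832)
phase 4: p=0.8030, T=0.300, ωT=0.917430, cosh=1.451197, sinh=1.051653; start (x,ẋ)=(0.199638, -0.843832) → end (x,ẋ)=(-0.362784, -3.165015)

x = -0.3628, ẋ = -3.1650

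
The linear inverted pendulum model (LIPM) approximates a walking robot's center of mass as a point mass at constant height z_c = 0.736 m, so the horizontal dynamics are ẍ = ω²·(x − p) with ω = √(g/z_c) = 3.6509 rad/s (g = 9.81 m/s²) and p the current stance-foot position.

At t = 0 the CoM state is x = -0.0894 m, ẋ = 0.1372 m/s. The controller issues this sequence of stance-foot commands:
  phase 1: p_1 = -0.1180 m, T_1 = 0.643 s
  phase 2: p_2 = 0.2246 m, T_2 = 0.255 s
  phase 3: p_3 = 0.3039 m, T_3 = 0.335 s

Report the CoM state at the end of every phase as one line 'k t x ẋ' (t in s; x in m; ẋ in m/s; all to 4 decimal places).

1 0.6430 0.2277 1.2652
2 0.8980 0.6004 1.8663
3 1.2330 1.6444 5.1246

phase 1: p=-0.1180, T=0.643, ωT=2.347529, cosh=5.277647, sinh=5.182042; start (x,ẋ)=(-0.089400, 0.137200) → end (x,ẋ)=(0.227681, 1.265180)
phase 2: p=0.2246, T=0.255, ωT=0.930980, cosh=1.465580, sinh=1.071413; start (x,ẋ)=(0.227681, 1.265180) → end (x,ẋ)=(0.600401, 1.866273)
phase 3: p=0.3039, T=0.335, ωT=1.223052, cosh=1.845935, sinh=1.551604; start (x,ẋ)=(0.600401, 1.866273) → end (x,ẋ)=(1.644374, 5.124626)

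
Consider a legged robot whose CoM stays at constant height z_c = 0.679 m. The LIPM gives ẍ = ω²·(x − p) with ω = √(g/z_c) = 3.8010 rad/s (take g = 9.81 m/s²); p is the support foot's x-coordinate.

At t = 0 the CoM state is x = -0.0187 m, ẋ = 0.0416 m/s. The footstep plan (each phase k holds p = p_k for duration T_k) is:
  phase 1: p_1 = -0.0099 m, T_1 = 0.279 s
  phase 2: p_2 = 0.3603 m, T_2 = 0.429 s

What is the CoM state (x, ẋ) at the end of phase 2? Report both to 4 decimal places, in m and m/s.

x = -0.6061, ẋ = -3.3928

phase 1: p=-0.0099, T=0.279, ωT=1.060479, cosh=1.617022, sinh=1.270732; start (x,ẋ)=(-0.018700, 0.041600) → end (x,ẋ)=(-0.010222, 0.024764)
phase 2: p=0.3603, T=0.429, ωT=1.630629, cosh=2.651446, sinh=2.455640; start (x,ẋ)=(-0.010222, 0.024764) → end (x,ẋ)=(-0.606121, -3.392754)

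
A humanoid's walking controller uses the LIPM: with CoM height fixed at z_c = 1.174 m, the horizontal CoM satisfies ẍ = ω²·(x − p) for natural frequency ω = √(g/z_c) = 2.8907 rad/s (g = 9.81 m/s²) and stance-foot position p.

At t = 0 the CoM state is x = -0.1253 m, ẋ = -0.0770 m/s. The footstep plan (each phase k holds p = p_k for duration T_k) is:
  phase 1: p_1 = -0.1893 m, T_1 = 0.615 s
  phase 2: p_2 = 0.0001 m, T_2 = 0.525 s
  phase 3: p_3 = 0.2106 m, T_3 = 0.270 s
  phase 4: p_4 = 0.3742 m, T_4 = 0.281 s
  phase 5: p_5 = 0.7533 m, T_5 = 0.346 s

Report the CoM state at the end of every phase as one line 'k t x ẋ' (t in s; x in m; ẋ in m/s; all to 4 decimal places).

1 0.6150 -0.0711 0.2974
2 1.1400 0.0532 0.2639
3 1.4100 0.0815 -0.0437
4 1.6910 -0.0341 -0.8243
5 2.0370 -0.7971 -3.9477

phase 1: p=-0.1893, T=0.615, ωT=1.777780, cosh=3.042861, sinh=2.873848; start (x,ẋ)=(-0.125300, -0.077000) → end (x,ẋ)=(-0.071108, 0.297375)
phase 2: p=0.0001, T=0.525, ωT=1.517618, cosh=2.390289, sinh=2.171056; start (x,ẋ)=(-0.071108, 0.297375) → end (x,ẋ)=(0.053236, 0.263921)
phase 3: p=0.2106, T=0.270, ωT=0.780489, cosh=1.320361, sinh=0.862179; start (x,ẋ)=(0.053236, 0.263921) → end (x,ẋ)=(0.081539, -0.043728)
phase 4: p=0.3742, T=0.281, ωT=0.812287, cosh=1.348448, sinh=0.904606; start (x,ẋ)=(0.081539, -0.043728) → end (x,ẋ)=(-0.034122, -0.824257)
phase 5: p=0.7533, T=0.346, ωT=1.000182, cosh=1.543295, sinh=1.175482; start (x,ẋ)=(-0.034122, -0.824257) → end (x,ẋ)=(-0.797102, -3.947705)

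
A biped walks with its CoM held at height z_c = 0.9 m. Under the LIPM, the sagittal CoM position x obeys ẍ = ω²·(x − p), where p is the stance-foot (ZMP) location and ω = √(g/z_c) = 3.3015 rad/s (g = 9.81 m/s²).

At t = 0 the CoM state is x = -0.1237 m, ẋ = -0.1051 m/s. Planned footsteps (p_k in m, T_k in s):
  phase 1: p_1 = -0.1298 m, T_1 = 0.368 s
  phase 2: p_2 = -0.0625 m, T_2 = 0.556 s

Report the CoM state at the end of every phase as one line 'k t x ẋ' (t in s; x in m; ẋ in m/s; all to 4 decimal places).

1 0.3680 -0.1675 -0.1617
2 0.9240 -0.5498 -1.5792

phase 1: p=-0.1298, T=0.368, ωT=1.214952, cosh=1.833428, sinh=1.536704; start (x,ẋ)=(-0.123700, -0.105100) → end (x,ẋ)=(-0.167536, -0.161745)
phase 2: p=-0.0625, T=0.556, ωT=1.835634, cosh=3.214310, sinh=3.054798; start (x,ẋ)=(-0.167536, -0.161745) → end (x,ẋ)=(-0.549776, -1.579227)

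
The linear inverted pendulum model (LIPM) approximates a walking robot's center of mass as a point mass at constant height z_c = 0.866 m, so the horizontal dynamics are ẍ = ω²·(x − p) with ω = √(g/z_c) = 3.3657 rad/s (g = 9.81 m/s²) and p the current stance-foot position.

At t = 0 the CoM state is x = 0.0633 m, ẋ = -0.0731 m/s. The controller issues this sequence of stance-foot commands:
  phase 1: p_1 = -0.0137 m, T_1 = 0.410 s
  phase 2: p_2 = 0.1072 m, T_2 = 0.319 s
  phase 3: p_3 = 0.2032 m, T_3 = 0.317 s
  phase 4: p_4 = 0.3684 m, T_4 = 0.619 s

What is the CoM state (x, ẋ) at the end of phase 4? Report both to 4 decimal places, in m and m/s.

x = 1.9464, ẋ = 5.3990

phase 1: p=-0.0137, T=0.410, ωT=1.379937, cosh=2.113123, sinh=1.861528; start (x,ẋ)=(0.063300, -0.073100) → end (x,ẋ)=(0.108580, 0.327962)
phase 2: p=0.1072, T=0.319, ωT=1.073658, cosh=1.633910, sinh=1.292154; start (x,ẋ)=(0.108580, 0.327962) → end (x,ẋ)=(0.235365, 0.541861)
phase 3: p=0.2032, T=0.317, ωT=1.066927, cosh=1.625249, sinh=1.281185; start (x,ẋ)=(0.235365, 0.541861) → end (x,ẋ)=(0.461741, 1.019359)
phase 4: p=0.3684, T=0.619, ωT=2.083368, cosh=4.077993, sinh=3.953483; start (x,ẋ)=(0.461741, 1.019359) → end (x,ẋ)=(1.946422, 5.398954)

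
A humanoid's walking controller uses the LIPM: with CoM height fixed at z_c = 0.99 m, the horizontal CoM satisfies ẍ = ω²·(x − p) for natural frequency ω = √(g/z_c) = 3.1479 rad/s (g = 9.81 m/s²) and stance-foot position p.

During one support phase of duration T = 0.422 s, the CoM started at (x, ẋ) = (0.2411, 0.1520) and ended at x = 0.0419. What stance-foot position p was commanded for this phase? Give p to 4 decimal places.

ωT = 3.1479·0.422 = 1.328414; cosh(ωT) = 2.019974, sinh(ωT) = 1.755077
x(T) = p + (x₀−p)·cosh(ωT) + (ẋ₀/ω)·sinh(ωT) ⇒ p·(1 − cosh) = x(T) − x₀·cosh − (ẋ₀/ω)·sinh
numerator   = 0.0419 − (0.2411)·2.019974 − (0.1520/3.1479)·1.755077 = -0.529862
denominator = 1 − 2.019974 = -1.019974
p = -0.529862 / -1.019974 = 0.5195

p = 0.5195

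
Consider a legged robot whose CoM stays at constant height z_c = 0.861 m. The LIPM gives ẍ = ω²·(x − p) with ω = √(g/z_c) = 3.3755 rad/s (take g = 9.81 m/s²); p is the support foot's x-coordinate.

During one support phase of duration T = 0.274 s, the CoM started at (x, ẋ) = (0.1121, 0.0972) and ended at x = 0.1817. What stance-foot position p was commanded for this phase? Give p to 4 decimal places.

p = 0.0271

ωT = 3.3755·0.274 = 0.924887; cosh(ωT) = 1.459080, sinh(ωT) = 1.062504
x(T) = p + (x₀−p)·cosh(ωT) + (ẋ₀/ω)·sinh(ωT) ⇒ p·(1 − cosh) = x(T) − x₀·cosh − (ẋ₀/ω)·sinh
numerator   = 0.1817 − (0.1121)·1.459080 − (0.0972/3.3755)·1.062504 = -0.012458
denominator = 1 − 1.459080 = -0.459080
p = -0.012458 / -0.459080 = 0.0271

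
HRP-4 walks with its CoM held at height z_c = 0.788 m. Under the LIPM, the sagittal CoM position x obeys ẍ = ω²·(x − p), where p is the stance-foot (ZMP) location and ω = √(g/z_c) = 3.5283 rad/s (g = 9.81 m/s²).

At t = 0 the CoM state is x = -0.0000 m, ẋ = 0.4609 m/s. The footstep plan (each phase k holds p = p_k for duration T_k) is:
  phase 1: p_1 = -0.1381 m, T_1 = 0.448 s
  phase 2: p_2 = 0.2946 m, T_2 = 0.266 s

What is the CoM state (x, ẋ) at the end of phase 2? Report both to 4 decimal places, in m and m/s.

x = 1.3259, ẋ = 4.2337

phase 1: p=-0.1381, T=0.448, ωT=1.580678, cosh=2.532043, sinh=2.326208; start (x,ẋ)=(-0.000000, 0.460900) → end (x,ẋ)=(0.515446, 2.300482)
phase 2: p=0.2946, T=0.266, ωT=0.938528, cosh=1.473709, sinh=1.082506; start (x,ẋ)=(0.515446, 2.300482) → end (x,ẋ)=(1.325867, 4.233745)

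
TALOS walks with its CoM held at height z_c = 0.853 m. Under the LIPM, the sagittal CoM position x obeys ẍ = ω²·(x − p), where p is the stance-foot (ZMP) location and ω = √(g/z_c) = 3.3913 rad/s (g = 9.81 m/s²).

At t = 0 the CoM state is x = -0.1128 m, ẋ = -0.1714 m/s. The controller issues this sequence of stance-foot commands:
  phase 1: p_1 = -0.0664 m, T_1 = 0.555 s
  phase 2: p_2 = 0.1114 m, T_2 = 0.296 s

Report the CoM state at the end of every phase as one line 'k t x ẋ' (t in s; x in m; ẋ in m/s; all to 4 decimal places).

1 0.5550 -0.3844 -1.0807
2 0.8510 -1.0323 -3.6585

phase 1: p=-0.0664, T=0.555, ωT=1.882172, cosh=3.360005, sinh=3.207746; start (x,ẋ)=(-0.112800, -0.171400) → end (x,ẋ)=(-0.384427, -1.080664)
phase 2: p=0.1114, T=0.296, ωT=1.003825, cosh=1.547587, sinh=1.181112; start (x,ẋ)=(-0.384427, -1.080664) → end (x,ẋ)=(-1.032306, -3.658460)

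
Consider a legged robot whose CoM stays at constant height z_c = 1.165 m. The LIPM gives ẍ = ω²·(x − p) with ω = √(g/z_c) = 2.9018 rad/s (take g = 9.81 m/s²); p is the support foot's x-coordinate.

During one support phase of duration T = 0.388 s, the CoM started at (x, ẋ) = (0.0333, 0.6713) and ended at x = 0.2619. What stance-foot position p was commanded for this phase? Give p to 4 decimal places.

p = 0.1619

ωT = 2.9018·0.388 = 1.125898; cosh(ωT) = 1.703673, sinh(ωT) = 1.379312
x(T) = p + (x₀−p)·cosh(ωT) + (ẋ₀/ω)·sinh(ωT) ⇒ p·(1 − cosh) = x(T) − x₀·cosh − (ẋ₀/ω)·sinh
numerator   = 0.2619 − (0.0333)·1.703673 − (0.6713/2.9018)·1.379312 = -0.113921
denominator = 1 − 1.703673 = -0.703673
p = -0.113921 / -0.703673 = 0.1619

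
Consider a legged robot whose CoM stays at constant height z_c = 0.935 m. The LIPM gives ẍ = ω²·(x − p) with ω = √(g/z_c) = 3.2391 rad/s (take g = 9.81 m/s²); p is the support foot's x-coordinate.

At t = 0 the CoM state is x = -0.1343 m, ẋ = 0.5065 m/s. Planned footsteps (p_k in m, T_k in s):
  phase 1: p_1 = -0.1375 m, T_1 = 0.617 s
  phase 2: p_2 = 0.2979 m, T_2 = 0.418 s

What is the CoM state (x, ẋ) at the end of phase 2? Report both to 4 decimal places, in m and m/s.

x = 1.6756, ẋ = 4.8442

phase 1: p=-0.1375, T=0.617, ωT=1.998525, cosh=3.756849, sinh=3.621314; start (x,ẋ)=(-0.134300, 0.506500) → end (x,ẋ)=(0.440789, 1.940379)
phase 2: p=0.2979, T=0.418, ωT=1.353944, cosh=2.065444, sinh=1.807224; start (x,ẋ)=(0.440789, 1.940379) → end (x,ẋ)=(1.675645, 4.844186)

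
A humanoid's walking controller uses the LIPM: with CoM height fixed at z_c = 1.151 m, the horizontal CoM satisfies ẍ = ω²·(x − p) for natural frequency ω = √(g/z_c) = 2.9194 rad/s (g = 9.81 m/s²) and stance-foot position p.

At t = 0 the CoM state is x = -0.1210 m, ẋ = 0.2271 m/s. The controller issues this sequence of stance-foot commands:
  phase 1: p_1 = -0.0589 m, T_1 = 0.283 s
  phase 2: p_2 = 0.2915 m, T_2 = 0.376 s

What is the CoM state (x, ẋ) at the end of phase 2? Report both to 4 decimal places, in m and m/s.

x = -0.2486, ẋ = -1.1757

phase 1: p=-0.0589, T=0.283, ωT=0.826190, cosh=1.361156, sinh=0.923442; start (x,ẋ)=(-0.121000, 0.227100) → end (x,ẋ)=(-0.071593, 0.141703)
phase 2: p=0.2915, T=0.376, ωT=1.097694, cosh=1.665444, sinh=1.331804; start (x,ẋ)=(-0.071593, 0.141703) → end (x,ẋ)=(-0.248568, -1.175733)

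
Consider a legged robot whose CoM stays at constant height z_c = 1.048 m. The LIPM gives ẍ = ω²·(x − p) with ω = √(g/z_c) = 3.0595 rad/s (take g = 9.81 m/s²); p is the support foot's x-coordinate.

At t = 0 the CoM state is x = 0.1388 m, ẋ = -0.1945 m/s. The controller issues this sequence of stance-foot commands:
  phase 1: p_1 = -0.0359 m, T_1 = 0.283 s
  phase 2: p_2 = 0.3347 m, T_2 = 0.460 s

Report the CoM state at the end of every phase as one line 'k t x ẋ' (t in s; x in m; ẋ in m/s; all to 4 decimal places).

1 0.2830 0.1463 0.2507
2 0.7430 0.0842 -0.5640

phase 1: p=-0.0359, T=0.283, ωT=0.865838, cosh=1.398849, sinh=0.978150; start (x,ẋ)=(0.138800, -0.194500) → end (x,ẋ)=(0.146295, 0.250740)
phase 2: p=0.3347, T=0.460, ωT=1.407370, cosh=2.164992, sinh=1.920205; start (x,ẋ)=(0.146295, 0.250740) → end (x,ẋ)=(0.084175, -0.564002)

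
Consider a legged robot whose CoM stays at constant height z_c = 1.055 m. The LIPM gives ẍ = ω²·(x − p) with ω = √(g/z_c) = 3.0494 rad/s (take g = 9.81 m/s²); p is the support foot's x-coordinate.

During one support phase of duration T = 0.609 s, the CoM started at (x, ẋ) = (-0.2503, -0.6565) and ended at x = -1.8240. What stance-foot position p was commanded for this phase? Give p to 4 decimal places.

ωT = 3.0494·0.609 = 1.857085; cosh(ωT) = 3.280582, sinh(ωT) = 3.124455
x(T) = p + (x₀−p)·cosh(ωT) + (ẋ₀/ω)·sinh(ωT) ⇒ p·(1 − cosh) = x(T) − x₀·cosh − (ẋ₀/ω)·sinh
numerator   = -1.8240 − (-0.2503)·3.280582 − (-0.6565/3.0494)·3.124455 = -0.330212
denominator = 1 − 3.280582 = -2.280582
p = -0.330212 / -2.280582 = 0.1448

p = 0.1448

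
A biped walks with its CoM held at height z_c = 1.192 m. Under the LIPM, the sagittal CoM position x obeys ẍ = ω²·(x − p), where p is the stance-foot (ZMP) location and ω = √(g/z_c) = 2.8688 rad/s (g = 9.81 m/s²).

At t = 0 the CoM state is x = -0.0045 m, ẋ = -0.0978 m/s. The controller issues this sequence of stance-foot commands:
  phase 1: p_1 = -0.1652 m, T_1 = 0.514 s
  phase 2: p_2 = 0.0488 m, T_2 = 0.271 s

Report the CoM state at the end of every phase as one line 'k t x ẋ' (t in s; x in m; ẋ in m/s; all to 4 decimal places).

phase 1: p=-0.1652, T=0.514, ωT=1.474563, cosh=2.299003, sinh=2.070124; start (x,ẋ)=(-0.004500, -0.097800) → end (x,ẋ)=(0.133677, 0.729518)
phase 2: p=0.0488, T=0.271, ωT=0.777445, cosh=1.317742, sinh=0.858163; start (x,ẋ)=(0.133677, 0.729518) → end (x,ẋ)=(0.378872, 1.170276)

1 0.5140 0.1337 0.7295
2 0.7850 0.3789 1.1703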